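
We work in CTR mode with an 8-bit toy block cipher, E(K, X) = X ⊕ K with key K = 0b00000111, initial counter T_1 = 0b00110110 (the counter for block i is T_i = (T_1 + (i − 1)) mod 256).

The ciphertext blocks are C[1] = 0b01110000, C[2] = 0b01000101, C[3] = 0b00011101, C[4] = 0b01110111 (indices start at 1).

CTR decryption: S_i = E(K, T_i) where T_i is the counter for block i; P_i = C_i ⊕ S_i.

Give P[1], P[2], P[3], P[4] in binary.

P[1] = 0b01000001, P[2] = 0b01110101, P[3] = 0b00100010, P[4] = 0b01001001

P[1]: T = 0b00110110, S = E(K, T) = 0b00110001; 0b01110000 ⊕ 0b00110001 = 0b01000001.
P[2]: T = 0b00110111, S = E(K, T) = 0b00110000; 0b01000101 ⊕ 0b00110000 = 0b01110101.
P[3]: T = 0b00111000, S = E(K, T) = 0b00111111; 0b00011101 ⊕ 0b00111111 = 0b00100010.
P[4]: T = 0b00111001, S = E(K, T) = 0b00111110; 0b01110111 ⊕ 0b00111110 = 0b01001001.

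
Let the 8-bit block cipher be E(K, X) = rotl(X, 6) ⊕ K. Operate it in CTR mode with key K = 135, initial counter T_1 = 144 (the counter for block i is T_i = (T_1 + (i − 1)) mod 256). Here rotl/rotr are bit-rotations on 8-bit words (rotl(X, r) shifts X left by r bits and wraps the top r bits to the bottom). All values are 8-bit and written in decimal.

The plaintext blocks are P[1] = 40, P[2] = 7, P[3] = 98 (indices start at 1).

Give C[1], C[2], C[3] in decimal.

CTR encryption: S_i = E(K, T_i) where T_i is the counter for block i; C_i = P_i ⊕ S_i.
C[1]: T = 144, S = E(K, T) = 163; 40 ⊕ 163 = 139.
C[2]: T = 145, S = E(K, T) = 227; 7 ⊕ 227 = 228.
C[3]: T = 146, S = E(K, T) = 35; 98 ⊕ 35 = 65.

C[1] = 139, C[2] = 228, C[3] = 65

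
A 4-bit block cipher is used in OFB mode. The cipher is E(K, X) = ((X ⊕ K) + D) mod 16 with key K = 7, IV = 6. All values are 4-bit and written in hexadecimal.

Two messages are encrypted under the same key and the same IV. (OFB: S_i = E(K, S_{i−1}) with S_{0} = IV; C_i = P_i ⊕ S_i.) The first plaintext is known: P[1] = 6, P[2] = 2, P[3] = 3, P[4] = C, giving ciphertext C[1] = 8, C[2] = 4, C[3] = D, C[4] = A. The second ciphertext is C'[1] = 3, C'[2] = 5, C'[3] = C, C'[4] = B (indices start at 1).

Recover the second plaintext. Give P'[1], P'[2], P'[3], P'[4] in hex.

P'[1] = D, P'[2] = 3, P'[3] = 2, P'[4] = D

In OFB with a reused IV, both messages share the same keystream S_i, so C_i ⊕ C'_i = P_i ⊕ P'_i and thus P'_i = P_i ⊕ C_i ⊕ C'_i.
P'[1]: 6 ⊕ 8 ⊕ 3 = D.
P'[2]: 2 ⊕ 4 ⊕ 5 = 3.
P'[3]: 3 ⊕ D ⊕ C = 2.
P'[4]: C ⊕ A ⊕ B = D.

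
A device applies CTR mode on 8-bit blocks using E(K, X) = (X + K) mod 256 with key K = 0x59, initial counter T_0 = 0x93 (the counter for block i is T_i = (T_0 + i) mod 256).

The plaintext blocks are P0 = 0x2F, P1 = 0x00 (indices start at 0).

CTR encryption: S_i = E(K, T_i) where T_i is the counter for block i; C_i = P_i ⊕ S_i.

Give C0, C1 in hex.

C0: T = 0x93, S = E(K, T) = 0xEC; 0x2F ⊕ 0xEC = 0xC3.
C1: T = 0x94, S = E(K, T) = 0xED; 0x00 ⊕ 0xED = 0xED.

C0 = 0xC3, C1 = 0xED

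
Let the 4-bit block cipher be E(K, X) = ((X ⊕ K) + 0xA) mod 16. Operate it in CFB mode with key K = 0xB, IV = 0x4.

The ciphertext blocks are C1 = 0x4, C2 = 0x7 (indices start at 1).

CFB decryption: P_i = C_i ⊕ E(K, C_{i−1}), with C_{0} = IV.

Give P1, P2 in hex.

P1: E(K, 0x4) = 0x9; 0x4 ⊕ 0x9 = 0xD.
P2: E(K, 0x4) = 0x9; 0x7 ⊕ 0x9 = 0xE.

P1 = 0xD, P2 = 0xE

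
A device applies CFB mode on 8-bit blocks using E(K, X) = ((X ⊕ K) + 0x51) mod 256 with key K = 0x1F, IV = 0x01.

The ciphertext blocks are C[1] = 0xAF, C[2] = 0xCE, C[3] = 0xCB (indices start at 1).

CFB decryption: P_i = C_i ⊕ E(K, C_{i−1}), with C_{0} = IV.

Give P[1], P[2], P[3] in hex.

P[1] = 0xC0, P[2] = 0xCF, P[3] = 0xE9

P[1]: E(K, 0x01) = 0x6F; 0xAF ⊕ 0x6F = 0xC0.
P[2]: E(K, 0xAF) = 0x01; 0xCE ⊕ 0x01 = 0xCF.
P[3]: E(K, 0xCE) = 0x22; 0xCB ⊕ 0x22 = 0xE9.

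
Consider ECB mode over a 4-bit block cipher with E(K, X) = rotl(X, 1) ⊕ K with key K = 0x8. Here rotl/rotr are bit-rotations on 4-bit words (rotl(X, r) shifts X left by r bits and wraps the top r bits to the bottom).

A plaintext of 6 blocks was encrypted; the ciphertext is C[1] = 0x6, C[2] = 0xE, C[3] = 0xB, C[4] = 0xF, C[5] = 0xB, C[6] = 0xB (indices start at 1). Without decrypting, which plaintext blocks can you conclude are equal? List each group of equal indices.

P[3] = P[5] = P[6]

ECB encrypts each block independently with the same key, so equal ciphertext blocks imply equal plaintext blocks.
C[3] = C[5] = C[6] = 0xB, so P[3] = P[5] = P[6].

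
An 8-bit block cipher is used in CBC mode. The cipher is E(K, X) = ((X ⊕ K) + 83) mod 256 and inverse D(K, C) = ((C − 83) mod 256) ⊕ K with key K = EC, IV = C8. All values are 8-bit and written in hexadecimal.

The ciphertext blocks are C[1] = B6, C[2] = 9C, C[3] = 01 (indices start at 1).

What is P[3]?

CBC decryption: P_i = D(K, C_i) ⊕ C_{i−1}, with C_{0} = IV.
P[3]: D(K, 01) = 92; 92 ⊕ 9C = 0E.

P[3] = 0E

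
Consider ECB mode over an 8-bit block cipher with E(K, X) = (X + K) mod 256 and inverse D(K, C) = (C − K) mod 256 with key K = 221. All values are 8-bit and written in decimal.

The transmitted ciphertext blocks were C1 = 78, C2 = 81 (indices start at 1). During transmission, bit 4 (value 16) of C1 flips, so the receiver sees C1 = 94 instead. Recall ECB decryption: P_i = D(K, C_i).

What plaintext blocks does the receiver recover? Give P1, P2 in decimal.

Only C1 changed, to 94. In ECB, a change in C_i affects only P_i. Decrypting the received ciphertext:
P1: D(K, 94) = 129.
P2: D(K, 81) = 116.
Blocks that differ from the original plaintext: P1.

P1 = 129, P2 = 116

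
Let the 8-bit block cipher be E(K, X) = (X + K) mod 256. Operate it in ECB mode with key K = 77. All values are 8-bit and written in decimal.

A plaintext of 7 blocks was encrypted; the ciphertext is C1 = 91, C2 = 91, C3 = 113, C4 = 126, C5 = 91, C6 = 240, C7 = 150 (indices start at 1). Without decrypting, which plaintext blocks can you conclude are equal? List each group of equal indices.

ECB encrypts each block independently with the same key, so equal ciphertext blocks imply equal plaintext blocks.
C1 = C2 = C5 = 91, so P1 = P2 = P5.

P1 = P2 = P5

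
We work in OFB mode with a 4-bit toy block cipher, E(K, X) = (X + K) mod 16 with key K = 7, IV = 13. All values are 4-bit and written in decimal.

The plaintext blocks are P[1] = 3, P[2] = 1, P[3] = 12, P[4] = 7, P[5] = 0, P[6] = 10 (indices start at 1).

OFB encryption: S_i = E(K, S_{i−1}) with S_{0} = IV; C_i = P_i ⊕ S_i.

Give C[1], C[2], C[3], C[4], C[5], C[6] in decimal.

C[1]: S = E(K, 13) = 4; 3 ⊕ 4 = 7.
C[2]: S = E(K, 4) = 11; 1 ⊕ 11 = 10.
C[3]: S = E(K, 11) = 2; 12 ⊕ 2 = 14.
C[4]: S = E(K, 2) = 9; 7 ⊕ 9 = 14.
C[5]: S = E(K, 9) = 0; 0 ⊕ 0 = 0.
C[6]: S = E(K, 0) = 7; 10 ⊕ 7 = 13.

C[1] = 7, C[2] = 10, C[3] = 14, C[4] = 14, C[5] = 0, C[6] = 13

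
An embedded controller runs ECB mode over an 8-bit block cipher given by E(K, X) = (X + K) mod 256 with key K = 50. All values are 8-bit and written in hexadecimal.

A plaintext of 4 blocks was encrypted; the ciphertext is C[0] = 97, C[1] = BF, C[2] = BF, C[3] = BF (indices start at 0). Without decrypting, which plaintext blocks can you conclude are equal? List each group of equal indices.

ECB encrypts each block independently with the same key, so equal ciphertext blocks imply equal plaintext blocks.
C[1] = C[2] = C[3] = BF, so P[1] = P[2] = P[3].

P[1] = P[2] = P[3]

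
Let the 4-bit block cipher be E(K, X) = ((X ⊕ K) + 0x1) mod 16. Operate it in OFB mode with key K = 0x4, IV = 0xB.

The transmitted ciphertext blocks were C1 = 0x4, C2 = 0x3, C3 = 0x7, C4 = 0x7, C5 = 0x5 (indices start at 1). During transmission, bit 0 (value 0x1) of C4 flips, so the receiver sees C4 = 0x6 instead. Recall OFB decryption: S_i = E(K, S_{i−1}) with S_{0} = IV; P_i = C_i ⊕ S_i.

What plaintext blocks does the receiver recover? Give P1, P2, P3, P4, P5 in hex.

Only C4 changed, to 0x6. In OFB, a change in C_i flips the same bit in P_i only; the keystream is unaffected. Decrypting the received ciphertext:
P1: S = E(K, 0xB) = 0x0; 0x4 ⊕ 0x0 = 0x4.
P2: S = E(K, 0x0) = 0x5; 0x3 ⊕ 0x5 = 0x6.
P3: S = E(K, 0x5) = 0x2; 0x7 ⊕ 0x2 = 0x5.
P4: S = E(K, 0x2) = 0x7; 0x6 ⊕ 0x7 = 0x1.
P5: S = E(K, 0x7) = 0x4; 0x5 ⊕ 0x4 = 0x1.
Blocks that differ from the original plaintext: P4.

P1 = 0x4, P2 = 0x6, P3 = 0x5, P4 = 0x1, P5 = 0x1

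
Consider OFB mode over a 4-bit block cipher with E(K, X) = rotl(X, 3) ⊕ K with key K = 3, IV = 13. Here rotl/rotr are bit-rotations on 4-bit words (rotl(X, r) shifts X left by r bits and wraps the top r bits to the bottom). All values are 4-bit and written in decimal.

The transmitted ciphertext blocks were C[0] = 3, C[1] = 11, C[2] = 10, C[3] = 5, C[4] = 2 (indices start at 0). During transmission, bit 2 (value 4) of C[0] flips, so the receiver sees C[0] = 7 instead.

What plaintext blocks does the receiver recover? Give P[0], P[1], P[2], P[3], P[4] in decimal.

OFB decryption: S_i = E(K, S_{i−1}) with S_{−1} = IV; P_i = C_i ⊕ S_i.
Only C[0] changed, to 7. In OFB, a change in C_i flips the same bit in P_i only; the keystream is unaffected. Decrypting the received ciphertext:
P[0]: S = E(K, 13) = 13; 7 ⊕ 13 = 10.
P[1]: S = E(K, 13) = 13; 11 ⊕ 13 = 6.
P[2]: S = E(K, 13) = 13; 10 ⊕ 13 = 7.
P[3]: S = E(K, 13) = 13; 5 ⊕ 13 = 8.
P[4]: S = E(K, 13) = 13; 2 ⊕ 13 = 15.
Blocks that differ from the original plaintext: P[0].

P[0] = 10, P[1] = 6, P[2] = 7, P[3] = 8, P[4] = 15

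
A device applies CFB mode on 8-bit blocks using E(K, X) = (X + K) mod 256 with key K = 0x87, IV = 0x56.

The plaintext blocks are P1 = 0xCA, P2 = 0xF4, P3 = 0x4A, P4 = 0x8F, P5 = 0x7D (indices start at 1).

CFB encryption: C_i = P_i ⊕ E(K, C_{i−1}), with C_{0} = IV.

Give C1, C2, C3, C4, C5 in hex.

C1: E(K, 0x56) = 0xDD; 0xCA ⊕ 0xDD = 0x17.
C2: E(K, 0x17) = 0x9E; 0xF4 ⊕ 0x9E = 0x6A.
C3: E(K, 0x6A) = 0xF1; 0x4A ⊕ 0xF1 = 0xBB.
C4: E(K, 0xBB) = 0x42; 0x8F ⊕ 0x42 = 0xCD.
C5: E(K, 0xCD) = 0x54; 0x7D ⊕ 0x54 = 0x29.

C1 = 0x17, C2 = 0x6A, C3 = 0xBB, C4 = 0xCD, C5 = 0x29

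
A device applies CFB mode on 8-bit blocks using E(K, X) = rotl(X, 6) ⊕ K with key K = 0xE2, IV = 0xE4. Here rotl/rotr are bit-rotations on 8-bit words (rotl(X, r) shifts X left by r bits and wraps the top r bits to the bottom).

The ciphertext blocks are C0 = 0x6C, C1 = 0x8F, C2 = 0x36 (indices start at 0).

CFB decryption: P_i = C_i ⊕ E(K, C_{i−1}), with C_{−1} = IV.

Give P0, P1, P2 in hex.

P0: E(K, 0xE4) = 0xDB; 0x6C ⊕ 0xDB = 0xB7.
P1: E(K, 0x6C) = 0xF9; 0x8F ⊕ 0xF9 = 0x76.
P2: E(K, 0x8F) = 0x01; 0x36 ⊕ 0x01 = 0x37.

P0 = 0xB7, P1 = 0x76, P2 = 0x37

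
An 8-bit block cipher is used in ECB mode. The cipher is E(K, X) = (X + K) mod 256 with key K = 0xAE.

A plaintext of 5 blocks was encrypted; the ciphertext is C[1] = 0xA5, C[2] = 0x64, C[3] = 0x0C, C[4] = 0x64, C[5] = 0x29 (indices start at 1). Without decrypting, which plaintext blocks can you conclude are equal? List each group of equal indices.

P[2] = P[4]

ECB encrypts each block independently with the same key, so equal ciphertext blocks imply equal plaintext blocks.
C[2] = C[4] = 0x64, so P[2] = P[4].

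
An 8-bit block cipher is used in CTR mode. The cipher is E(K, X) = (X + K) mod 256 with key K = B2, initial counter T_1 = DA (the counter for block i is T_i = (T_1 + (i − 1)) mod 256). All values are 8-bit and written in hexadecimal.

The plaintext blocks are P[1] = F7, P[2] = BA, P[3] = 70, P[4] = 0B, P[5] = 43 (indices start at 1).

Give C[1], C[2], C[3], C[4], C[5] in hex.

C[1] = 7B, C[2] = 37, C[3] = FE, C[4] = 84, C[5] = D3

CTR encryption: S_i = E(K, T_i) where T_i is the counter for block i; C_i = P_i ⊕ S_i.
C[1]: T = DA, S = E(K, T) = 8C; F7 ⊕ 8C = 7B.
C[2]: T = DB, S = E(K, T) = 8D; BA ⊕ 8D = 37.
C[3]: T = DC, S = E(K, T) = 8E; 70 ⊕ 8E = FE.
C[4]: T = DD, S = E(K, T) = 8F; 0B ⊕ 8F = 84.
C[5]: T = DE, S = E(K, T) = 90; 43 ⊕ 90 = D3.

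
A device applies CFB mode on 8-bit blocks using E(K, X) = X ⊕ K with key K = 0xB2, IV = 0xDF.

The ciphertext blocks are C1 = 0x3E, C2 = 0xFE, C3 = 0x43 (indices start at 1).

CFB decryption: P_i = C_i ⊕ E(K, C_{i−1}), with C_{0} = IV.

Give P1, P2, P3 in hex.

P1 = 0x53, P2 = 0x72, P3 = 0x0F

P1: E(K, 0xDF) = 0x6D; 0x3E ⊕ 0x6D = 0x53.
P2: E(K, 0x3E) = 0x8C; 0xFE ⊕ 0x8C = 0x72.
P3: E(K, 0xFE) = 0x4C; 0x43 ⊕ 0x4C = 0x0F.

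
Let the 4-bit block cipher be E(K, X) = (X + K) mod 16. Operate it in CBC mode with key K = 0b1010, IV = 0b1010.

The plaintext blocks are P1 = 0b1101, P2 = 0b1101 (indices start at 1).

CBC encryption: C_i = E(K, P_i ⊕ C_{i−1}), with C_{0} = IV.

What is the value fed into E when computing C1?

0b0111

C1: P1 ⊕ 0b1010 = 0b0111; E(K, 0b0111) = 0b0001.
So the input to E for block 1 is 0b0111.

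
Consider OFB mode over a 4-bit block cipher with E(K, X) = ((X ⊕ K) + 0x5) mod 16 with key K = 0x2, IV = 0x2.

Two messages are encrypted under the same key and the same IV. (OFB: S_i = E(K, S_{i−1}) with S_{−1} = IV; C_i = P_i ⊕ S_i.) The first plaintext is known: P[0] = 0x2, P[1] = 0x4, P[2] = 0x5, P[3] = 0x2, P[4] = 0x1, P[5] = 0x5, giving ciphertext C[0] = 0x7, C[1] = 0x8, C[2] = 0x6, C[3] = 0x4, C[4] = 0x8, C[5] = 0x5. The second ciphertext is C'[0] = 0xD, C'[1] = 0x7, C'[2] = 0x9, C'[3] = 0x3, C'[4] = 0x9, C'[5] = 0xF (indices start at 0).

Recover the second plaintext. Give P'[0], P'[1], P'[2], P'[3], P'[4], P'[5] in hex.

In OFB with a reused IV, both messages share the same keystream S_i, so C_i ⊕ C'_i = P_i ⊕ P'_i and thus P'_i = P_i ⊕ C_i ⊕ C'_i.
P'[0]: 0x2 ⊕ 0x7 ⊕ 0xD = 0x8.
P'[1]: 0x4 ⊕ 0x8 ⊕ 0x7 = 0xB.
P'[2]: 0x5 ⊕ 0x6 ⊕ 0x9 = 0xA.
P'[3]: 0x2 ⊕ 0x4 ⊕ 0x3 = 0x5.
P'[4]: 0x1 ⊕ 0x8 ⊕ 0x9 = 0x0.
P'[5]: 0x5 ⊕ 0x5 ⊕ 0xF = 0xF.

P'[0] = 0x8, P'[1] = 0xB, P'[2] = 0xA, P'[3] = 0x5, P'[4] = 0x0, P'[5] = 0xF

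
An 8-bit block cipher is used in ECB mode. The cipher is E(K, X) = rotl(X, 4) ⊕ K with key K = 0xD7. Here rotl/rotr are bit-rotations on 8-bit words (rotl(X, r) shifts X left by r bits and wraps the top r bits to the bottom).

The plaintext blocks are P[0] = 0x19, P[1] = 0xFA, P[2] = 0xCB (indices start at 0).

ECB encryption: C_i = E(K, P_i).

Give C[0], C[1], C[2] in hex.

C[0]: E(K, 0x19) = 0x46.
C[1]: E(K, 0xFA) = 0x78.
C[2]: E(K, 0xCB) = 0x6B.

C[0] = 0x46, C[1] = 0x78, C[2] = 0x6B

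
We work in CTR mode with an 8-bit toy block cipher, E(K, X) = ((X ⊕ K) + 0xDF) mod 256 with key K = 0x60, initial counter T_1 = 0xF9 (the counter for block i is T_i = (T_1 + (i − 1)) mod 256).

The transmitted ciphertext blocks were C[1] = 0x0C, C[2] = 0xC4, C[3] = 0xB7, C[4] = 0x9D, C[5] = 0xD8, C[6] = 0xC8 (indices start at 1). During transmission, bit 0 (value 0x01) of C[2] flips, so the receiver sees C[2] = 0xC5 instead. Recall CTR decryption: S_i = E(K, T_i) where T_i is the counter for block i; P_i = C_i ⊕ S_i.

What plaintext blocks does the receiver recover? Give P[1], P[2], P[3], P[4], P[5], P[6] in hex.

P[1] = 0x74, P[2] = 0xBC, P[3] = 0xCD, P[4] = 0xE6, P[5] = 0xA4, P[6] = 0xB5

Only C[2] changed, to 0xC5. In CTR, a change in C_i flips the same bit in P_i only; the keystream is unaffected. Decrypting the received ciphertext:
P[1]: T = 0xF9, S = E(K, T) = 0x78; 0x0C ⊕ 0x78 = 0x74.
P[2]: T = 0xFA, S = E(K, T) = 0x79; 0xC5 ⊕ 0x79 = 0xBC.
P[3]: T = 0xFB, S = E(K, T) = 0x7A; 0xB7 ⊕ 0x7A = 0xCD.
P[4]: T = 0xFC, S = E(K, T) = 0x7B; 0x9D ⊕ 0x7B = 0xE6.
P[5]: T = 0xFD, S = E(K, T) = 0x7C; 0xD8 ⊕ 0x7C = 0xA4.
P[6]: T = 0xFE, S = E(K, T) = 0x7D; 0xC8 ⊕ 0x7D = 0xB5.
Blocks that differ from the original plaintext: P[2].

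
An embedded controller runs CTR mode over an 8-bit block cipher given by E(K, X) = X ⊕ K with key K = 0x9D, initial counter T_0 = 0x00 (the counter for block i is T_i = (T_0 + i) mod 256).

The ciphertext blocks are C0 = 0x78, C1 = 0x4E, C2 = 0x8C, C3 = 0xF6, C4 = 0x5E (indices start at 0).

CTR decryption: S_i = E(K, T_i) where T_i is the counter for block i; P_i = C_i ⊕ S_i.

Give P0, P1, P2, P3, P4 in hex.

P0 = 0xE5, P1 = 0xD2, P2 = 0x13, P3 = 0x68, P4 = 0xC7

P0: T = 0x00, S = E(K, T) = 0x9D; 0x78 ⊕ 0x9D = 0xE5.
P1: T = 0x01, S = E(K, T) = 0x9C; 0x4E ⊕ 0x9C = 0xD2.
P2: T = 0x02, S = E(K, T) = 0x9F; 0x8C ⊕ 0x9F = 0x13.
P3: T = 0x03, S = E(K, T) = 0x9E; 0xF6 ⊕ 0x9E = 0x68.
P4: T = 0x04, S = E(K, T) = 0x99; 0x5E ⊕ 0x99 = 0xC7.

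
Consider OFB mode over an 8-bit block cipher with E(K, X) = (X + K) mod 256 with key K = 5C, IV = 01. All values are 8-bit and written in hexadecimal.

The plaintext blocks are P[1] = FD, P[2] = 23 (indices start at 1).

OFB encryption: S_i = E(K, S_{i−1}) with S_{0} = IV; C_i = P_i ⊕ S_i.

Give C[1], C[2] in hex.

C[1]: S = E(K, 01) = 5D; FD ⊕ 5D = A0.
C[2]: S = E(K, 5D) = B9; 23 ⊕ B9 = 9A.

C[1] = A0, C[2] = 9A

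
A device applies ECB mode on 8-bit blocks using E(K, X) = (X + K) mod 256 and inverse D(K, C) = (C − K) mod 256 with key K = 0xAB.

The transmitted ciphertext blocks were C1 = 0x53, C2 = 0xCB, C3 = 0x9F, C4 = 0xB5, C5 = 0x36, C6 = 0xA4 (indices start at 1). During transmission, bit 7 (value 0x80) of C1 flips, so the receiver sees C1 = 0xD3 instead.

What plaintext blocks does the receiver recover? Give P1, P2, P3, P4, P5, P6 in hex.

P1 = 0x28, P2 = 0x20, P3 = 0xF4, P4 = 0x0A, P5 = 0x8B, P6 = 0xF9

ECB decryption: P_i = D(K, C_i).
Only C1 changed, to 0xD3. In ECB, a change in C_i affects only P_i. Decrypting the received ciphertext:
P1: D(K, 0xD3) = 0x28.
P2: D(K, 0xCB) = 0x20.
P3: D(K, 0x9F) = 0xF4.
P4: D(K, 0xB5) = 0x0A.
P5: D(K, 0x36) = 0x8B.
P6: D(K, 0xA4) = 0xF9.
Blocks that differ from the original plaintext: P1.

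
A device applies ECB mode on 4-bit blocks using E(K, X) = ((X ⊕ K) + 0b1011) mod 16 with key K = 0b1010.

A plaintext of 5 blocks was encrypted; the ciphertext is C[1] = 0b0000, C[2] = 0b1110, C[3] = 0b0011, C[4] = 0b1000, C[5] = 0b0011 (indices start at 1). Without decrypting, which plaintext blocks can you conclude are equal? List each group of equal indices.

P[3] = P[5]

ECB encrypts each block independently with the same key, so equal ciphertext blocks imply equal plaintext blocks.
C[3] = C[5] = 0b0011, so P[3] = P[5].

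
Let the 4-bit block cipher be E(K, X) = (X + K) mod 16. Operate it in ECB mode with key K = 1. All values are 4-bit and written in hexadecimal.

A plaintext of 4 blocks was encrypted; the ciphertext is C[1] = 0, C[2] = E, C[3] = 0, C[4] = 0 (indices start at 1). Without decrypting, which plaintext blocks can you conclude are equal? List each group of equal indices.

ECB encrypts each block independently with the same key, so equal ciphertext blocks imply equal plaintext blocks.
C[1] = C[3] = C[4] = 0, so P[1] = P[3] = P[4].

P[1] = P[3] = P[4]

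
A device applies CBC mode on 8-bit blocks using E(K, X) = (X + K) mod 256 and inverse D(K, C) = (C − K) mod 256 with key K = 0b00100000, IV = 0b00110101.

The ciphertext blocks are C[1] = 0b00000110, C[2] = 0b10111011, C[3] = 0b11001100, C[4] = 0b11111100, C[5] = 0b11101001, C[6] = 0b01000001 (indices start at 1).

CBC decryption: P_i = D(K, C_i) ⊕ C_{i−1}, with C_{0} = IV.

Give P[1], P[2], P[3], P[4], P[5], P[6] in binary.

P[1] = 0b11010011, P[2] = 0b10011101, P[3] = 0b00010111, P[4] = 0b00010000, P[5] = 0b00110101, P[6] = 0b11001000

P[1]: D(K, 0b00000110) = 0b11100110; 0b11100110 ⊕ 0b00110101 = 0b11010011.
P[2]: D(K, 0b10111011) = 0b10011011; 0b10011011 ⊕ 0b00000110 = 0b10011101.
P[3]: D(K, 0b11001100) = 0b10101100; 0b10101100 ⊕ 0b10111011 = 0b00010111.
P[4]: D(K, 0b11111100) = 0b11011100; 0b11011100 ⊕ 0b11001100 = 0b00010000.
P[5]: D(K, 0b11101001) = 0b11001001; 0b11001001 ⊕ 0b11111100 = 0b00110101.
P[6]: D(K, 0b01000001) = 0b00100001; 0b00100001 ⊕ 0b11101001 = 0b11001000.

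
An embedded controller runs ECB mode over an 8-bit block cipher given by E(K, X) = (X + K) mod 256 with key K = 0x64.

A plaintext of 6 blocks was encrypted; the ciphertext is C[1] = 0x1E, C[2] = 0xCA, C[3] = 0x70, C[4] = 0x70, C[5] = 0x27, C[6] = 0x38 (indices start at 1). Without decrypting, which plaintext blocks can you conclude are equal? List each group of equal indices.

ECB encrypts each block independently with the same key, so equal ciphertext blocks imply equal plaintext blocks.
C[3] = C[4] = 0x70, so P[3] = P[4].

P[3] = P[4]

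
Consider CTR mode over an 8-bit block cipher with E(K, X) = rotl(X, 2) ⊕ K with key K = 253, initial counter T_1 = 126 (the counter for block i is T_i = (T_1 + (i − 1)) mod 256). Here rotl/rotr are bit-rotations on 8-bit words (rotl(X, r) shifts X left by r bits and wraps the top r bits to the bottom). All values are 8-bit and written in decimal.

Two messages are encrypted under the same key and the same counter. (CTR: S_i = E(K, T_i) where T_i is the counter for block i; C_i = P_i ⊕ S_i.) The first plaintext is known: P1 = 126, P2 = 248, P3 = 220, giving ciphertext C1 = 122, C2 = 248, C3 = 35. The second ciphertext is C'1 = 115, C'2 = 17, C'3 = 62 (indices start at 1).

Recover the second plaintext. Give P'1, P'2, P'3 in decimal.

In CTR with a reused counter, both messages share the same keystream S_i, so C_i ⊕ C'_i = P_i ⊕ P'_i and thus P'_i = P_i ⊕ C_i ⊕ C'_i.
P'1: 126 ⊕ 122 ⊕ 115 = 119.
P'2: 248 ⊕ 248 ⊕ 17 = 17.
P'3: 220 ⊕ 35 ⊕ 62 = 193.

P'1 = 119, P'2 = 17, P'3 = 193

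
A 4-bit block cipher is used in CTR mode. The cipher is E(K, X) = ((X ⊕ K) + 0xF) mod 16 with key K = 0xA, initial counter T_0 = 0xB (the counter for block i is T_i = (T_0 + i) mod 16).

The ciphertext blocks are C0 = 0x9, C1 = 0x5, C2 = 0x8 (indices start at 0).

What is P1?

P1 = 0x0

CTR decryption: S_i = E(K, T_i) where T_i is the counter for block i; P_i = C_i ⊕ S_i.
P1: T = 0xC, S = E(K, T) = 0x5; 0x5 ⊕ 0x5 = 0x0.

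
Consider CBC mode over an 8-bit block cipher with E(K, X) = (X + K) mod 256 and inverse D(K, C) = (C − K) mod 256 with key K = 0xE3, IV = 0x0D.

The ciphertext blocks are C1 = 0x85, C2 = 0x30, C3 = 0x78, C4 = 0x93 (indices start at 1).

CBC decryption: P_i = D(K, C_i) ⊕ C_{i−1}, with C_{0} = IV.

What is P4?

P4 = 0xC8

P4: D(K, 0x93) = 0xB0; 0xB0 ⊕ 0x78 = 0xC8.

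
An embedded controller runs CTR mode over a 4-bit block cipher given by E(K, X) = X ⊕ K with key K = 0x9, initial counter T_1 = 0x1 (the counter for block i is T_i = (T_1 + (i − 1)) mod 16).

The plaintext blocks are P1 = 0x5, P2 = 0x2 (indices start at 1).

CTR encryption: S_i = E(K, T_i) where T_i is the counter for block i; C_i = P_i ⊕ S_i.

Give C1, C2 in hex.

C1: T = 0x1, S = E(K, T) = 0x8; 0x5 ⊕ 0x8 = 0xD.
C2: T = 0x2, S = E(K, T) = 0xB; 0x2 ⊕ 0xB = 0x9.

C1 = 0xD, C2 = 0x9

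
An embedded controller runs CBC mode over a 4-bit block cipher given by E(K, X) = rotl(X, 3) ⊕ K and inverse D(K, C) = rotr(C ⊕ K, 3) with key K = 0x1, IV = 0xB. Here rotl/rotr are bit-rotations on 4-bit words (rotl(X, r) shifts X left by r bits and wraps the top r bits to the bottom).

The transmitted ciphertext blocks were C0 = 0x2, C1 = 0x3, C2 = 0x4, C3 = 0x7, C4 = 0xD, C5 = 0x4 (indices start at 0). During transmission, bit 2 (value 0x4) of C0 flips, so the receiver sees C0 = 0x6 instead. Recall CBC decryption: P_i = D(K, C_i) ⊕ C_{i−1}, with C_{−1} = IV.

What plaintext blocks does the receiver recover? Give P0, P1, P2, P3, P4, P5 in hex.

P0 = 0x5, P1 = 0x2, P2 = 0x9, P3 = 0x8, P4 = 0xE, P5 = 0x7

Only C0 changed, to 0x6. In CBC, a change in C_i garbles P_i and flips the same bit in P_{i+1}. Decrypting the received ciphertext:
P0: D(K, 0x6) = 0xE; 0xE ⊕ 0xB = 0x5.
P1: D(K, 0x3) = 0x4; 0x4 ⊕ 0x6 = 0x2.
P2: D(K, 0x4) = 0xA; 0xA ⊕ 0x3 = 0x9.
P3: D(K, 0x7) = 0xC; 0xC ⊕ 0x4 = 0x8.
P4: D(K, 0xD) = 0x9; 0x9 ⊕ 0x7 = 0xE.
P5: D(K, 0x4) = 0xA; 0xA ⊕ 0xD = 0x7.
Blocks that differ from the original plaintext: P0, P1.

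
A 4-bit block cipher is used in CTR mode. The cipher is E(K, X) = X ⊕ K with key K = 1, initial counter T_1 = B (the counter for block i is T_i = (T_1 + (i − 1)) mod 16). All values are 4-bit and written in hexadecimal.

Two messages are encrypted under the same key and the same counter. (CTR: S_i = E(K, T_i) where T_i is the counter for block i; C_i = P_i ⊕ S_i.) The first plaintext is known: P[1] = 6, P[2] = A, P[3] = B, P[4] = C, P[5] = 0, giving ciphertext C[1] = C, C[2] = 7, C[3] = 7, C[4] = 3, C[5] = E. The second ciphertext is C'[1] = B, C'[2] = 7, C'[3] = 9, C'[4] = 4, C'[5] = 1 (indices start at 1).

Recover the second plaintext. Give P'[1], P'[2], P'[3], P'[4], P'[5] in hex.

P'[1] = 1, P'[2] = A, P'[3] = 5, P'[4] = B, P'[5] = F

In CTR with a reused counter, both messages share the same keystream S_i, so C_i ⊕ C'_i = P_i ⊕ P'_i and thus P'_i = P_i ⊕ C_i ⊕ C'_i.
P'[1]: 6 ⊕ C ⊕ B = 1.
P'[2]: A ⊕ 7 ⊕ 7 = A.
P'[3]: B ⊕ 7 ⊕ 9 = 5.
P'[4]: C ⊕ 3 ⊕ 4 = B.
P'[5]: 0 ⊕ E ⊕ 1 = F.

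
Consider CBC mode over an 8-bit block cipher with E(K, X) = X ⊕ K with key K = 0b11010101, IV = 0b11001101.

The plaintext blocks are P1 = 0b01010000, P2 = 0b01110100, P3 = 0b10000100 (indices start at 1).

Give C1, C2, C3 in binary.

C1 = 0b01001000, C2 = 0b11101001, C3 = 0b10111000

CBC encryption: C_i = E(K, P_i ⊕ C_{i−1}), with C_{0} = IV.
C1: P1 ⊕ 0b11001101 = 0b10011101; E(K, 0b10011101) = 0b01001000.
C2: P2 ⊕ 0b01001000 = 0b00111100; E(K, 0b00111100) = 0b11101001.
C3: P3 ⊕ 0b11101001 = 0b01101101; E(K, 0b01101101) = 0b10111000.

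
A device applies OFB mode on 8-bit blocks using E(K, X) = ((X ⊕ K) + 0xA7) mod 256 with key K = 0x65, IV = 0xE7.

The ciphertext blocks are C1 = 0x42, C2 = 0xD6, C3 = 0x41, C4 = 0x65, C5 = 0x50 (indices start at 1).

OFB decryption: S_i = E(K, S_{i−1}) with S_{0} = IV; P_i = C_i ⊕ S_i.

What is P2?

P2 = 0x25

P1: S = E(K, 0xE7) = 0x29; 0x42 ⊕ 0x29 = 0x6B.
P2: S = E(K, 0x29) = 0xF3; 0xD6 ⊕ 0xF3 = 0x25.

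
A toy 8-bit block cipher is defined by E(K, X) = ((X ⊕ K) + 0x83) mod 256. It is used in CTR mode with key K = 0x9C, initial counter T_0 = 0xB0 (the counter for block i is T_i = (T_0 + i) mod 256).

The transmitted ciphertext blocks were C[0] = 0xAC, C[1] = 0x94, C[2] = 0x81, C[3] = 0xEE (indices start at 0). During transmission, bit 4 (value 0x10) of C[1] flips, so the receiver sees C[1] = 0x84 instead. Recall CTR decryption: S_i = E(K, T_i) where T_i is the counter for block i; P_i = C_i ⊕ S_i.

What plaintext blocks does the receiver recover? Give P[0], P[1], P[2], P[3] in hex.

P[0] = 0x03, P[1] = 0x34, P[2] = 0x30, P[3] = 0x5C

Only C[1] changed, to 0x84. In CTR, a change in C_i flips the same bit in P_i only; the keystream is unaffected. Decrypting the received ciphertext:
P[0]: T = 0xB0, S = E(K, T) = 0xAF; 0xAC ⊕ 0xAF = 0x03.
P[1]: T = 0xB1, S = E(K, T) = 0xB0; 0x84 ⊕ 0xB0 = 0x34.
P[2]: T = 0xB2, S = E(K, T) = 0xB1; 0x81 ⊕ 0xB1 = 0x30.
P[3]: T = 0xB3, S = E(K, T) = 0xB2; 0xEE ⊕ 0xB2 = 0x5C.
Blocks that differ from the original plaintext: P[1].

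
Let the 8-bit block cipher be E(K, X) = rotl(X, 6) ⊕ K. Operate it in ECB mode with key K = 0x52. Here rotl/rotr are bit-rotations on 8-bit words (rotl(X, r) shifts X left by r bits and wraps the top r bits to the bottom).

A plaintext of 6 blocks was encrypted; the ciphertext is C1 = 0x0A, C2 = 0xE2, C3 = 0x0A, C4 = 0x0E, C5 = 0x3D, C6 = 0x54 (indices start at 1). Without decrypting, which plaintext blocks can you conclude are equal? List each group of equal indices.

ECB encrypts each block independently with the same key, so equal ciphertext blocks imply equal plaintext blocks.
C1 = C3 = 0x0A, so P1 = P3.

P1 = P3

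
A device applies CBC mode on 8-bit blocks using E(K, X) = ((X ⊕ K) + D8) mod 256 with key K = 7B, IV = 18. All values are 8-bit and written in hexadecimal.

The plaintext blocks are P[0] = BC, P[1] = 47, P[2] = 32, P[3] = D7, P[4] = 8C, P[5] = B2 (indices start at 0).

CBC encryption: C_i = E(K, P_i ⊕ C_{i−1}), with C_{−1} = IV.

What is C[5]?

C[0]: P[0] ⊕ 18 = A4; E(K, A4) = B7.
C[1]: P[1] ⊕ B7 = F0; E(K, F0) = 63.
C[2]: P[2] ⊕ 63 = 51; E(K, 51) = 02.
C[3]: P[3] ⊕ 02 = D5; E(K, D5) = 86.
C[4]: P[4] ⊕ 86 = 0A; E(K, 0A) = 49.
C[5]: P[5] ⊕ 49 = FB; E(K, FB) = 58.

C[5] = 58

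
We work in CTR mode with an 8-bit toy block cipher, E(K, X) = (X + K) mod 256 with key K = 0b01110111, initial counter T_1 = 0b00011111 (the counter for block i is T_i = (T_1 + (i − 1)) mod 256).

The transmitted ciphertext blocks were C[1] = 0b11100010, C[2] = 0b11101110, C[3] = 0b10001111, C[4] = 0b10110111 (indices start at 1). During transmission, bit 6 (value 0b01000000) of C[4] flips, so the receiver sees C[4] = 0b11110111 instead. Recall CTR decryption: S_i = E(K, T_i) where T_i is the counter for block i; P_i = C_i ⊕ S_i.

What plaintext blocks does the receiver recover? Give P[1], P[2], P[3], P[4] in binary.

P[1] = 0b01110100, P[2] = 0b01111001, P[3] = 0b00010111, P[4] = 0b01101110

Only C[4] changed, to 0b11110111. In CTR, a change in C_i flips the same bit in P_i only; the keystream is unaffected. Decrypting the received ciphertext:
P[1]: T = 0b00011111, S = E(K, T) = 0b10010110; 0b11100010 ⊕ 0b10010110 = 0b01110100.
P[2]: T = 0b00100000, S = E(K, T) = 0b10010111; 0b11101110 ⊕ 0b10010111 = 0b01111001.
P[3]: T = 0b00100001, S = E(K, T) = 0b10011000; 0b10001111 ⊕ 0b10011000 = 0b00010111.
P[4]: T = 0b00100010, S = E(K, T) = 0b10011001; 0b11110111 ⊕ 0b10011001 = 0b01101110.
Blocks that differ from the original plaintext: P[4].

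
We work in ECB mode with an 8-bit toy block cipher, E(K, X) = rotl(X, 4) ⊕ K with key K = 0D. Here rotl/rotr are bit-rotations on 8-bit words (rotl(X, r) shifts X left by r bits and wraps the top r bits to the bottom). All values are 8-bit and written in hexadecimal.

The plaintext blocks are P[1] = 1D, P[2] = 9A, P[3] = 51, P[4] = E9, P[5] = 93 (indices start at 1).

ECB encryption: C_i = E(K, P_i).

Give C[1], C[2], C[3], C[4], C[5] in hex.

C[1] = DC, C[2] = A4, C[3] = 18, C[4] = 93, C[5] = 34

C[1]: E(K, 1D) = DC.
C[2]: E(K, 9A) = A4.
C[3]: E(K, 51) = 18.
C[4]: E(K, E9) = 93.
C[5]: E(K, 93) = 34.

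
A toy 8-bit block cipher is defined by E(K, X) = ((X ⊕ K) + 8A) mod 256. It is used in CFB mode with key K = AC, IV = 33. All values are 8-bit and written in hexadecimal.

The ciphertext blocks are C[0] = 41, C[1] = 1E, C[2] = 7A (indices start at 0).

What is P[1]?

P[1] = 69

CFB decryption: P_i = C_i ⊕ E(K, C_{i−1}), with C_{−1} = IV.
P[1]: E(K, 41) = 77; 1E ⊕ 77 = 69.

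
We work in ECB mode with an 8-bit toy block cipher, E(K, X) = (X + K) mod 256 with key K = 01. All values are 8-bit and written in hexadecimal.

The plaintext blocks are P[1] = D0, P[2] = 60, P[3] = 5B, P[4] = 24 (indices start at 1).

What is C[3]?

ECB encryption: C_i = E(K, P_i).
C[3]: E(K, 5B) = 5C.

C[3] = 5C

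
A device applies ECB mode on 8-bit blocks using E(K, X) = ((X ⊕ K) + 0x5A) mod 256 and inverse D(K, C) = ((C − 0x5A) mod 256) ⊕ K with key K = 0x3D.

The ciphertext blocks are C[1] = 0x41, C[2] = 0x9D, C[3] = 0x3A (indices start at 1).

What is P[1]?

P[1] = 0xDA

ECB decryption: P_i = D(K, C_i).
P[1]: D(K, 0x41) = 0xDA.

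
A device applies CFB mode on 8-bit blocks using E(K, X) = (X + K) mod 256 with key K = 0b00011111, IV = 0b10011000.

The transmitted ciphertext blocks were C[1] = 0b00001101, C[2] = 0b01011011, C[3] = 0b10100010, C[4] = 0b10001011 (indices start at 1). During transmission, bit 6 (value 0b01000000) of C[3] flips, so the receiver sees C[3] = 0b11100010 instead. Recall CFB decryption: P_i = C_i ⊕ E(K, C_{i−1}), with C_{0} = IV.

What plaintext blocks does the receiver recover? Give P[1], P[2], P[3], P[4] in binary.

Only C[3] changed, to 0b11100010. In CFB, a change in C_i flips the same bit in P_i and garbles P_{i+1}. Decrypting the received ciphertext:
P[1]: E(K, 0b10011000) = 0b10110111; 0b00001101 ⊕ 0b10110111 = 0b10111010.
P[2]: E(K, 0b00001101) = 0b00101100; 0b01011011 ⊕ 0b00101100 = 0b01110111.
P[3]: E(K, 0b01011011) = 0b01111010; 0b11100010 ⊕ 0b01111010 = 0b10011000.
P[4]: E(K, 0b11100010) = 0b00000001; 0b10001011 ⊕ 0b00000001 = 0b10001010.
Blocks that differ from the original plaintext: P[3], P[4].

P[1] = 0b10111010, P[2] = 0b01110111, P[3] = 0b10011000, P[4] = 0b10001010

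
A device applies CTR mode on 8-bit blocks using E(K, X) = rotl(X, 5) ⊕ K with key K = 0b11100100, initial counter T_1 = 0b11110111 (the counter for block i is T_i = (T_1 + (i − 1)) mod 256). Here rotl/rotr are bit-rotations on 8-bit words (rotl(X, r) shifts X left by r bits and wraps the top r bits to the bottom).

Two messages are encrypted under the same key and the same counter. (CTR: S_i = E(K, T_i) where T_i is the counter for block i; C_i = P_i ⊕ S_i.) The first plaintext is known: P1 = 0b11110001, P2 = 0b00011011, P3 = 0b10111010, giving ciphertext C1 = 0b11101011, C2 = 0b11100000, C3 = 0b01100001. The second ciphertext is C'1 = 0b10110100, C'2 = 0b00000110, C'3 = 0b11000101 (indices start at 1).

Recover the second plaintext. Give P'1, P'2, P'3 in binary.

In CTR with a reused counter, both messages share the same keystream S_i, so C_i ⊕ C'_i = P_i ⊕ P'_i and thus P'_i = P_i ⊕ C_i ⊕ C'_i.
P'1: 0b11110001 ⊕ 0b11101011 ⊕ 0b10110100 = 0b10101110.
P'2: 0b00011011 ⊕ 0b11100000 ⊕ 0b00000110 = 0b11111101.
P'3: 0b10111010 ⊕ 0b01100001 ⊕ 0b11000101 = 0b00011110.

P'1 = 0b10101110, P'2 = 0b11111101, P'3 = 0b00011110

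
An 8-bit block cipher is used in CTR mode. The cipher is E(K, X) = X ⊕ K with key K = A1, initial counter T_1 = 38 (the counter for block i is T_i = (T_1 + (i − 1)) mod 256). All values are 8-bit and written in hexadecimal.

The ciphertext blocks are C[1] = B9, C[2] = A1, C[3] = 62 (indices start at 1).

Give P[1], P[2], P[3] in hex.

CTR decryption: S_i = E(K, T_i) where T_i is the counter for block i; P_i = C_i ⊕ S_i.
P[1]: T = 38, S = E(K, T) = 99; B9 ⊕ 99 = 20.
P[2]: T = 39, S = E(K, T) = 98; A1 ⊕ 98 = 39.
P[3]: T = 3A, S = E(K, T) = 9B; 62 ⊕ 9B = F9.

P[1] = 20, P[2] = 39, P[3] = F9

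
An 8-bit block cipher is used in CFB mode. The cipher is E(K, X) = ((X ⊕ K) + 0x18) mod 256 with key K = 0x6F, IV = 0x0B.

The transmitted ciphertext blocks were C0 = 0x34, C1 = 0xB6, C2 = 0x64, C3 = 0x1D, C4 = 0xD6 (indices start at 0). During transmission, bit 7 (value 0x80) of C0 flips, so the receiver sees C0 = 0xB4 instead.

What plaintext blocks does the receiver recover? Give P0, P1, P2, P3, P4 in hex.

P0 = 0xC8, P1 = 0x45, P2 = 0x95, P3 = 0x3E, P4 = 0x5C

CFB decryption: P_i = C_i ⊕ E(K, C_{i−1}), with C_{−1} = IV.
Only C0 changed, to 0xB4. In CFB, a change in C_i flips the same bit in P_i and garbles P_{i+1}. Decrypting the received ciphertext:
P0: E(K, 0x0B) = 0x7C; 0xB4 ⊕ 0x7C = 0xC8.
P1: E(K, 0xB4) = 0xF3; 0xB6 ⊕ 0xF3 = 0x45.
P2: E(K, 0xB6) = 0xF1; 0x64 ⊕ 0xF1 = 0x95.
P3: E(K, 0x64) = 0x23; 0x1D ⊕ 0x23 = 0x3E.
P4: E(K, 0x1D) = 0x8A; 0xD6 ⊕ 0x8A = 0x5C.
Blocks that differ from the original plaintext: P0, P1.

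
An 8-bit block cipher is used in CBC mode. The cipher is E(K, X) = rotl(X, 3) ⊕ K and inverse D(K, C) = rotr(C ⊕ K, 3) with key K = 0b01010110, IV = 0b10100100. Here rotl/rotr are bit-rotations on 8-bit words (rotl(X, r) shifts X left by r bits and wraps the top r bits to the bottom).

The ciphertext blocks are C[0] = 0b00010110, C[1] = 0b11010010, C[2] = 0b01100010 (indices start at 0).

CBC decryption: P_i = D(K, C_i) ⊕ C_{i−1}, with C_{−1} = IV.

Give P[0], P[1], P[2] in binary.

P[0]: D(K, 0b00010110) = 0b00001000; 0b00001000 ⊕ 0b10100100 = 0b10101100.
P[1]: D(K, 0b11010010) = 0b10010000; 0b10010000 ⊕ 0b00010110 = 0b10000110.
P[2]: D(K, 0b01100010) = 0b10000110; 0b10000110 ⊕ 0b11010010 = 0b01010100.

P[0] = 0b10101100, P[1] = 0b10000110, P[2] = 0b01010100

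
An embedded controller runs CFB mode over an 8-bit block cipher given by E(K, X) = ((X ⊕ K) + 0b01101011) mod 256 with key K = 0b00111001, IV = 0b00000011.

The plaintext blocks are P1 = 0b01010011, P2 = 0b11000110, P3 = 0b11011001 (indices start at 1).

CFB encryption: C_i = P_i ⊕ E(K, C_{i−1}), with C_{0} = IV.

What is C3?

C1: E(K, 0b00000011) = 0b10100101; 0b01010011 ⊕ 0b10100101 = 0b11110110.
C2: E(K, 0b11110110) = 0b00111010; 0b11000110 ⊕ 0b00111010 = 0b11111100.
C3: E(K, 0b11111100) = 0b00110000; 0b11011001 ⊕ 0b00110000 = 0b11101001.

C3 = 0b11101001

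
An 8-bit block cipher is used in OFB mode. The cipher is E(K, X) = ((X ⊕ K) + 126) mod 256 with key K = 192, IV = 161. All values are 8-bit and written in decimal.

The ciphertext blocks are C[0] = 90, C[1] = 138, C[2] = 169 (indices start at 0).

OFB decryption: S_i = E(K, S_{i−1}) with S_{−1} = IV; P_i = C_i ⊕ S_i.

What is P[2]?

P[2] = 114

P[0]: S = E(K, 161) = 223; 90 ⊕ 223 = 133.
P[1]: S = E(K, 223) = 157; 138 ⊕ 157 = 23.
P[2]: S = E(K, 157) = 219; 169 ⊕ 219 = 114.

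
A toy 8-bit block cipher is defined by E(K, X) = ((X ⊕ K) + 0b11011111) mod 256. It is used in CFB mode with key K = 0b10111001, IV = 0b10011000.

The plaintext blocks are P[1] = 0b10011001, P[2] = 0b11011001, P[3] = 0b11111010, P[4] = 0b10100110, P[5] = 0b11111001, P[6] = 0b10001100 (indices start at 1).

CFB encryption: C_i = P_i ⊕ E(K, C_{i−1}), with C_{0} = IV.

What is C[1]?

C[1] = 0b10011001

C[1]: E(K, 0b10011000) = 0b00000000; 0b10011001 ⊕ 0b00000000 = 0b10011001.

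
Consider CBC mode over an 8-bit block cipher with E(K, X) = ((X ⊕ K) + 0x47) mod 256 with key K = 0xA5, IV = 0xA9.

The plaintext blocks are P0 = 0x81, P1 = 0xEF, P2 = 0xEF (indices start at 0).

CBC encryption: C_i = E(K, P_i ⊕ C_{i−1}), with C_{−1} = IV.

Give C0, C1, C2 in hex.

C0: P0 ⊕ 0xA9 = 0x28; E(K, 0x28) = 0xD4.
C1: P1 ⊕ 0xD4 = 0x3B; E(K, 0x3B) = 0xE5.
C2: P2 ⊕ 0xE5 = 0x0A; E(K, 0x0A) = 0xF6.

C0 = 0xD4, C1 = 0xE5, C2 = 0xF6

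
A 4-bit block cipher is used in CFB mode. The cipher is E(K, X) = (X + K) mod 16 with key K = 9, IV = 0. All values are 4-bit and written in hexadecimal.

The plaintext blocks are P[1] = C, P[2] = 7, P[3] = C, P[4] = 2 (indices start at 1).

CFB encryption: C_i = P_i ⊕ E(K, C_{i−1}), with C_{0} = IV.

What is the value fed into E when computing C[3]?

C[1]: E(K, 0) = 9; C ⊕ 9 = 5.
C[2]: E(K, 5) = E; 7 ⊕ E = 9.
C[3]: E(K, 9) = 2; C ⊕ 2 = E.
So the input to E for block [3] is 9.

9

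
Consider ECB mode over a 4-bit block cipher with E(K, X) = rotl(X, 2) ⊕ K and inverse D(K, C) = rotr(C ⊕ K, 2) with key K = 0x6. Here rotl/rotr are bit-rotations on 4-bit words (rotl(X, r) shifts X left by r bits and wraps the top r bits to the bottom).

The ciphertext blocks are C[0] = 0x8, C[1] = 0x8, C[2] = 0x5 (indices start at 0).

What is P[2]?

ECB decryption: P_i = D(K, C_i).
P[2]: D(K, 0x5) = 0xC.

P[2] = 0xC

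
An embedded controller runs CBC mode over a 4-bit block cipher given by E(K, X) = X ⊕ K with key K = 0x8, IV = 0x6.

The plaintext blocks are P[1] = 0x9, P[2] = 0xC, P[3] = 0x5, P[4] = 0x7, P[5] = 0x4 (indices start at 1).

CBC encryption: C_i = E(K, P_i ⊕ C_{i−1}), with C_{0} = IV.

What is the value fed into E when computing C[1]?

C[1]: P[1] ⊕ 0x6 = 0xF; E(K, 0xF) = 0x7.
So the input to E for block [1] is 0xF.

0xF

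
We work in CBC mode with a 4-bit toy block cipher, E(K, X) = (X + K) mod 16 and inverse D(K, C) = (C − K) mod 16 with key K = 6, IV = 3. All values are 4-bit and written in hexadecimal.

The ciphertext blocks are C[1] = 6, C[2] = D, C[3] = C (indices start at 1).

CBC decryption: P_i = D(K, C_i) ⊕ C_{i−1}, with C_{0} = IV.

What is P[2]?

P[2]: D(K, D) = 7; 7 ⊕ 6 = 1.

P[2] = 1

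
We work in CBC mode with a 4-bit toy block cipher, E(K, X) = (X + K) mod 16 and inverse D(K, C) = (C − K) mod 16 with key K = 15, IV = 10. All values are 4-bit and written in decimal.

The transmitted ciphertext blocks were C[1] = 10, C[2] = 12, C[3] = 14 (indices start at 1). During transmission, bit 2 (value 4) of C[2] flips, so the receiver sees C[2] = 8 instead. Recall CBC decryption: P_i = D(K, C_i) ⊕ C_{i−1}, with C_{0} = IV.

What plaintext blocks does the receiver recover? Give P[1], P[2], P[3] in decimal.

P[1] = 1, P[2] = 3, P[3] = 7

Only C[2] changed, to 8. In CBC, a change in C_i garbles P_i and flips the same bit in P_{i+1}. Decrypting the received ciphertext:
P[1]: D(K, 10) = 11; 11 ⊕ 10 = 1.
P[2]: D(K, 8) = 9; 9 ⊕ 10 = 3.
P[3]: D(K, 14) = 15; 15 ⊕ 8 = 7.
Blocks that differ from the original plaintext: P[2], P[3].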